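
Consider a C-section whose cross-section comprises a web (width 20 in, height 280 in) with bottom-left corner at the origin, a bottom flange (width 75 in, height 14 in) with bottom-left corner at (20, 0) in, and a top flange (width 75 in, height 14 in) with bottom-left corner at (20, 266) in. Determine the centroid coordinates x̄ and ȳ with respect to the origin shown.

web: A = 20 × 280 = 5600.00, centroid at (10.00, 140.00).
bottom flange: A = 75 × 14 = 1050.00, centroid at (57.50, 7.00).
top flange: A = 75 × 14 = 1050.00, centroid at (57.50, 273.00).
ΣA = 7700.00 in², ΣAx̄ = 176750.00 in³, ΣAȳ = 1078000.00 in³.
x̄ = 176750.00/7700.00 = 22.95 in; ȳ = 1078000.00/7700.00 = 140.00 in.

x̄ = 22.95 in, ȳ = 140.00 in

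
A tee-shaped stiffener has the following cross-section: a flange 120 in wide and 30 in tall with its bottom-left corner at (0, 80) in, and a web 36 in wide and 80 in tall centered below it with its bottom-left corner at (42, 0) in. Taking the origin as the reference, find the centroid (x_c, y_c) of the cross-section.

x_c = 60.00 in, y_c = 70.56 in

web: A = 36 × 80 = 2880.00, centroid at (60.00, 40.00).
flange: A = 120 × 30 = 3600.00, centroid at (60.00, 95.00).
ΣA = 6480.00 in²
ΣAx_c = (2880.00)(60.00) + (3600.00)(60.00) = 388800.00 in³
ΣAy_c = (2880.00)(40.00) + (3600.00)(95.00) = 457200.00 in³
x_c = 388800.00 / 6480.00 = 60.00 in
y_c = 457200.00 / 6480.00 = 70.56 in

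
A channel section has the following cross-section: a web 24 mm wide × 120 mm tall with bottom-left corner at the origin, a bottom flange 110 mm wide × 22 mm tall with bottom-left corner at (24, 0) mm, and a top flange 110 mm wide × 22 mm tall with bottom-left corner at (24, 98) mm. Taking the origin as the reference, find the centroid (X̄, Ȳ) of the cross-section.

Part | A | x̄ᵢ | ȳᵢ | A·x̄ᵢ | A·ȳᵢ
web | 2880.00 | 12.00 | 60.00 | 34560.00 | 172800.00
bottom flange | 2420.00 | 79.00 | 11.00 | 191180.00 | 26620.00
top flange | 2420.00 | 79.00 | 109.00 | 191180.00 | 263780.00
Σ | 7720.00 |  |  | 416920.00 | 463200.00
X̄ = 416920.00 / 7720.00 = 54.01 mm
Ȳ = 463200.00 / 7720.00 = 60.00 mm

X̄ = 54.01 mm, Ȳ = 60.00 mm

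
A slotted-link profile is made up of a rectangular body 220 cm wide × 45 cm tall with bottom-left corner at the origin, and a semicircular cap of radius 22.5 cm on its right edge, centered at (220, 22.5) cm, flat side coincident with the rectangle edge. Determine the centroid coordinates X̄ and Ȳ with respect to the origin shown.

Part | A | x̄ᵢ | ȳᵢ | A·x̄ᵢ | A·ȳᵢ
rectangular body | 9900.00 | 110.00 | 22.50 | 1089000.00 | 222750.00
semicircular end | 795.22 | 229.55 | 22.50 | 182541.19 | 17892.35
Σ | 10695.22 |  |  | 1271541.19 | 240642.35
X̄ = 1271541.19 / 10695.22 = 118.89 cm
Ȳ = 240642.35 / 10695.22 = 22.50 cm

X̄ = 118.89 cm, Ȳ = 22.50 cm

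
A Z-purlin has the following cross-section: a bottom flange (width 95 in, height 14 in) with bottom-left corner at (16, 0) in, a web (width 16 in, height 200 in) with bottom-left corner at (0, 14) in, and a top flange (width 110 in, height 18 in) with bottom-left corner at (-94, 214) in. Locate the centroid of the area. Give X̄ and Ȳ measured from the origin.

X̄ = 5.04 in, Ȳ = 125.29 in

bottom flange: A = 95 × 14 = 1330.00, centroid at (63.50, 7.00).
web: A = 16 × 200 = 3200.00, centroid at (8.00, 114.00).
top flange: A = 110 × 18 = 1980.00, centroid at (-39.00, 223.00).
ΣA = 6510.00 in²
ΣAX̄ = (1330.00)(63.50) + (3200.00)(8.00) + (1980.00)(-39.00) = 32835.00 in³
ΣAȲ = (1330.00)(7.00) + (3200.00)(114.00) + (1980.00)(223.00) = 815650.00 in³
X̄ = 32835.00 / 6510.00 = 5.04 in
Ȳ = 815650.00 / 6510.00 = 125.29 in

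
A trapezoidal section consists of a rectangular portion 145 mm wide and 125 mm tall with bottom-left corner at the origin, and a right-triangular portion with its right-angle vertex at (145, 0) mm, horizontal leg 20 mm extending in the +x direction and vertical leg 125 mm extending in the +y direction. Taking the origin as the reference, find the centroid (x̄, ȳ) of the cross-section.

rectangular portion: A = 145 × 125 = 18125.00, centroid at (72.50, 62.50).
triangular portion: A = ½·20·125 = 1250.00, centroid at (151.67, 41.67).
ΣA = 19375.00 mm², ΣAx̄ = 1503645.83 mm³, ΣAȳ = 1184895.83 mm³.
x̄ = 1503645.83/19375.00 = 77.61 mm; ȳ = 1184895.83/19375.00 = 61.16 mm.

x̄ = 77.61 mm, ȳ = 61.16 mm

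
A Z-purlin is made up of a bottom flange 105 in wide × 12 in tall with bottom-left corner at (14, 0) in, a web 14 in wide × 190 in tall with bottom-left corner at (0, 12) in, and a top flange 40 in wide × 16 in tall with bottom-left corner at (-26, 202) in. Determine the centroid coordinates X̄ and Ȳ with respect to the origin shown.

X̄ = 21.62 in, Ȳ = 93.55 in

bottom flange: A = 105 × 12 = 1260.00, centroid at (66.50, 6.00).
web: A = 14 × 190 = 2660.00, centroid at (7.00, 107.00).
top flange: A = 40 × 16 = 640.00, centroid at (-6.00, 210.00).
ΣA = 4560.00 in²
ΣAX̄ = (1260.00)(66.50) + (2660.00)(7.00) + (640.00)(-6.00) = 98570.00 in³
ΣAȲ = (1260.00)(6.00) + (2660.00)(107.00) + (640.00)(210.00) = 426580.00 in³
X̄ = 98570.00 / 4560.00 = 21.62 in
Ȳ = 426580.00 / 4560.00 = 93.55 in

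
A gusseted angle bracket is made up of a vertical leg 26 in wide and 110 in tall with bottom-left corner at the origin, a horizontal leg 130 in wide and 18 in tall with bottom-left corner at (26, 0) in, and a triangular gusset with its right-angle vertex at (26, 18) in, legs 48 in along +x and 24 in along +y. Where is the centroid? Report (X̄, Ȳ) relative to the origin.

Part | A | x̄ᵢ | ȳᵢ | A·x̄ᵢ | A·ȳᵢ
vertical leg | 2860.00 | 13.00 | 55.00 | 37180.00 | 157300.00
horizontal leg | 2340.00 | 91.00 | 9.00 | 212940.00 | 21060.00
gusset | 576.00 | 42.00 | 26.00 | 24192.00 | 14976.00
Σ | 5776.00 |  |  | 274312.00 | 193336.00
X̄ = 274312.00 / 5776.00 = 47.49 in
Ȳ = 193336.00 / 5776.00 = 33.47 in

X̄ = 47.49 in, Ȳ = 33.47 in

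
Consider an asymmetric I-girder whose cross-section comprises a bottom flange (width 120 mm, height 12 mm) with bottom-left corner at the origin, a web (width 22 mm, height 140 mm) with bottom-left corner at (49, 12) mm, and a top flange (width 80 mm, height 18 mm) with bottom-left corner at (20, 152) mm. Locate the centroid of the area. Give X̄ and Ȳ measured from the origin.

X̄ = 60.00 mm, Ȳ = 82.72 mm

bottom flange: A = 120 × 12 = 1440.00, centroid at (60.00, 6.00).
web: A = 22 × 140 = 3080.00, centroid at (60.00, 82.00).
top flange: A = 80 × 18 = 1440.00, centroid at (60.00, 161.00).
ΣA = 5960.00 mm²
ΣAX̄ = (1440.00)(60.00) + (3080.00)(60.00) + (1440.00)(60.00) = 357600.00 mm³
ΣAȲ = (1440.00)(6.00) + (3080.00)(82.00) + (1440.00)(161.00) = 493040.00 mm³
X̄ = 357600.00 / 5960.00 = 60.00 mm
Ȳ = 493040.00 / 5960.00 = 82.72 mm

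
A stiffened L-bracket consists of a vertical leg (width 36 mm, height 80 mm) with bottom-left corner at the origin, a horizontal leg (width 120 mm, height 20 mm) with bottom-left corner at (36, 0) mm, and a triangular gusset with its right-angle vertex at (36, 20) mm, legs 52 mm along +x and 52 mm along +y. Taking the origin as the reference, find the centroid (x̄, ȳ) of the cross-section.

Part | A | x̄ᵢ | ȳᵢ | A·x̄ᵢ | A·ȳᵢ
vertical leg | 2880.00 | 18.00 | 40.00 | 51840.00 | 115200.00
horizontal leg | 2400.00 | 96.00 | 10.00 | 230400.00 | 24000.00
gusset | 1352.00 | 53.33 | 37.33 | 72106.67 | 50474.67
Σ | 6632.00 |  |  | 354346.67 | 189674.67
x̄ = 354346.67 / 6632.00 = 53.43 mm
ȳ = 189674.67 / 6632.00 = 28.60 mm

x̄ = 53.43 mm, ȳ = 28.60 mm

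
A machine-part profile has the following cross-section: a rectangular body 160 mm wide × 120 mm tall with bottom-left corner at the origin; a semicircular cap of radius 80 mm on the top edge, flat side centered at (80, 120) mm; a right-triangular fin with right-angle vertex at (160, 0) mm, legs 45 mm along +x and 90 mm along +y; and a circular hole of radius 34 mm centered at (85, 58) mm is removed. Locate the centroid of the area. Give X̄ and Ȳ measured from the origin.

rectangular body: A = 160 × 120 = 19200.00, centroid at (80.00, 60.00).
semicircular top: A = ½π·80² = 10053.10, centroid at (80.00, 153.95).
triangular fin: A = ½·45·90 = 2025.00, centroid at (175.00, 30.00).
hole: A = −π·34² = -3631.68, centroid at (85.00, 58.00).
ΣA = 27646.42 mm², ΣAX̄ = 2385929.83 mm³, ΣAȲ = 2549817.41 mm³.
X̄ = 2385929.83/27646.42 = 86.30 mm; Ȳ = 2549817.41/27646.42 = 92.23 mm.

X̄ = 86.30 mm, Ȳ = 92.23 mm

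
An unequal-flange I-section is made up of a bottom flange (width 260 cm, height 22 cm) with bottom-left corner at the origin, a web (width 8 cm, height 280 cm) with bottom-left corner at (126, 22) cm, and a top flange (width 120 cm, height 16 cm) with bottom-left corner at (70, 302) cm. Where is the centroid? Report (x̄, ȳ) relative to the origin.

x̄ = 130.00 cm, ȳ = 103.34 cm

bottom flange: A = 260 × 22 = 5720.00, centroid at (130.00, 11.00).
web: A = 8 × 280 = 2240.00, centroid at (130.00, 162.00).
top flange: A = 120 × 16 = 1920.00, centroid at (130.00, 310.00).
ΣA = 9880.00 cm²
ΣAx̄ = (5720.00)(130.00) + (2240.00)(130.00) + (1920.00)(130.00) = 1284400.00 cm³
ΣAȳ = (5720.00)(11.00) + (2240.00)(162.00) + (1920.00)(310.00) = 1021000.00 cm³
x̄ = 1284400.00 / 9880.00 = 130.00 cm
ȳ = 1021000.00 / 9880.00 = 103.34 cm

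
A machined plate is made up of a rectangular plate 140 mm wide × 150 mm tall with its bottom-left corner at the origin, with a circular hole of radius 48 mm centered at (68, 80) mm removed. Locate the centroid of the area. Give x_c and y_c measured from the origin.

Part | A | x̄ᵢ | ȳᵢ | A·x̄ᵢ | A·ȳᵢ
plate | 21000.00 | 70.00 | 75.00 | 1470000.00 | 1575000.00
hole | -7238.23 | 68.00 | 80.00 | -492199.60 | -579058.36
Σ | 13761.77 |  |  | 977800.40 | 995941.64
x_c = 977800.40 / 13761.77 = 71.05 mm
y_c = 995941.64 / 13761.77 = 72.37 mm

x_c = 71.05 mm, y_c = 72.37 mm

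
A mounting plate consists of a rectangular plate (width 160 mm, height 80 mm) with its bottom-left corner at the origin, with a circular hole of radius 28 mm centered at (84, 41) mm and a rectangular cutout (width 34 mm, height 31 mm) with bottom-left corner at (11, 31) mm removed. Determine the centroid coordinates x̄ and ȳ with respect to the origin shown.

x̄ = 84.84 mm, ȳ = 39.00 mm

plate: A = 160 × 80 = 12800.00, centroid at (80.00, 40.00).
hole 1: A = −π·28² = -2463.01, centroid at (84.00, 41.00).
hole 2: A = −(34 × 31) = -1054.00, centroid at (28.00, 46.50).
ΣA = 9282.99 mm², ΣAx̄ = 787595.27 mm³, ΣAȳ = 362005.65 mm³.
x̄ = 787595.27/9282.99 = 84.84 mm; ȳ = 362005.65/9282.99 = 39.00 mm.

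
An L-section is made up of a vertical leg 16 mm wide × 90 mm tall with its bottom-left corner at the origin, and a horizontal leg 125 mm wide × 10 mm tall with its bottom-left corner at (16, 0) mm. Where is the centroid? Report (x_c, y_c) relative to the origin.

vertical leg: A = 16 × 90 = 1440.00, centroid at (8.00, 45.00).
horizontal leg: A = 125 × 10 = 1250.00, centroid at (78.50, 5.00).
ΣA = 2690.00 mm², ΣAx_c = 109645.00 mm³, ΣAy_c = 71050.00 mm³.
x_c = 109645.00/2690.00 = 40.76 mm; y_c = 71050.00/2690.00 = 26.41 mm.

x_c = 40.76 mm, y_c = 26.41 mm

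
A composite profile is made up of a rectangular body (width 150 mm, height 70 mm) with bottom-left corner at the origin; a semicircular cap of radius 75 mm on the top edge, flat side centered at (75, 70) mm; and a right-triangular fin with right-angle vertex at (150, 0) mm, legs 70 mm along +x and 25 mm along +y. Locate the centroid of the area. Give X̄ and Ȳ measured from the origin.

X̄ = 79.26 mm, Ȳ = 63.06 mm

rectangular body: A = 150 × 70 = 10500.00, centroid at (75.00, 35.00).
semicircular top: A = ½π·75² = 8835.73, centroid at (75.00, 101.83).
triangular fin: A = ½·70·25 = 875.00, centroid at (173.33, 8.33).
ΣA = 20210.73 mm²
ΣAX̄ = (10500.00)(75.00) + (8835.73)(75.00) + (875.00)(173.33) = 1601846.37 mm³
ΣAȲ = (10500.00)(35.00) + (8835.73)(101.83) + (875.00)(8.33) = 1274542.72 mm³
X̄ = 1601846.37 / 20210.73 = 79.26 mm
Ȳ = 1274542.72 / 20210.73 = 63.06 mm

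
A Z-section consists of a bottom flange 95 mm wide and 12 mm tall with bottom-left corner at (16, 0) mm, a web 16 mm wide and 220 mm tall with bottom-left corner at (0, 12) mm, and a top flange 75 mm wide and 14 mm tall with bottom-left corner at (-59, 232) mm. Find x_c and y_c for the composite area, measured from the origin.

Part | A | x̄ᵢ | ȳᵢ | A·x̄ᵢ | A·ȳᵢ
bottom flange | 1140.00 | 63.50 | 6.00 | 72390.00 | 6840.00
web | 3520.00 | 8.00 | 122.00 | 28160.00 | 429440.00
top flange | 1050.00 | -21.50 | 239.00 | -22575.00 | 250950.00
Σ | 5710.00 |  |  | 77975.00 | 687230.00
x_c = 77975.00 / 5710.00 = 13.66 mm
y_c = 687230.00 / 5710.00 = 120.36 mm

x_c = 13.66 mm, y_c = 120.36 mm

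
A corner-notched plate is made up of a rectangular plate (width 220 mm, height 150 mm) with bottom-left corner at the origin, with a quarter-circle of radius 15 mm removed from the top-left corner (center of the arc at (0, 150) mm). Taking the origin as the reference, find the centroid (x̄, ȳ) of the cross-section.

plate: A = 220 × 150 = 33000.00, centroid at (110.00, 75.00).
removed quarter-circle: A = −¼π·15² = -176.71, centroid at (6.37, 143.63).
ΣA = 32823.29 mm²
ΣAx̄ = (33000.00)(110.00) + (-176.71)(6.37) = 3628875.00 mm³
ΣAȳ = (33000.00)(75.00) + (-176.71)(143.63) = 2449617.81 mm³
x̄ = 3628875.00 / 32823.29 = 110.56 mm
ȳ = 2449617.81 / 32823.29 = 74.63 mm

x̄ = 110.56 mm, ȳ = 74.63 mm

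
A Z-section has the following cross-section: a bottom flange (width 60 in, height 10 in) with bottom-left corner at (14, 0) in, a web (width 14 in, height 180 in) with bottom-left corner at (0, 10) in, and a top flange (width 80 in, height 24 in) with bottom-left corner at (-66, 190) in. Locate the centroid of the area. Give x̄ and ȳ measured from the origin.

Part | A | x̄ᵢ | ȳᵢ | A·x̄ᵢ | A·ȳᵢ
bottom flange | 600.00 | 44.00 | 5.00 | 26400.00 | 3000.00
web | 2520.00 | 7.00 | 100.00 | 17640.00 | 252000.00
top flange | 1920.00 | -26.00 | 202.00 | -49920.00 | 387840.00
Σ | 5040.00 |  |  | -5880.00 | 642840.00
x̄ = -5880.00 / 5040.00 = -1.17 in
ȳ = 642840.00 / 5040.00 = 127.55 in

x̄ = -1.17 in, ȳ = 127.55 in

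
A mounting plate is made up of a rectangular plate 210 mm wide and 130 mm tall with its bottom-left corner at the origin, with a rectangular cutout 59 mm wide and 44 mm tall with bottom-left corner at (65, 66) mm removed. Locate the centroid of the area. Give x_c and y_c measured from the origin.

plate: A = 210 × 130 = 27300.00, centroid at (105.00, 65.00).
hole: A = −(59 × 44) = -2596.00, centroid at (94.50, 88.00).
ΣA = 24704.00 mm², ΣAx_c = 2621178.00 mm³, ΣAy_c = 1546052.00 mm³.
x_c = 2621178.00/24704.00 = 106.10 mm; y_c = 1546052.00/24704.00 = 62.58 mm.

x_c = 106.10 mm, y_c = 62.58 mm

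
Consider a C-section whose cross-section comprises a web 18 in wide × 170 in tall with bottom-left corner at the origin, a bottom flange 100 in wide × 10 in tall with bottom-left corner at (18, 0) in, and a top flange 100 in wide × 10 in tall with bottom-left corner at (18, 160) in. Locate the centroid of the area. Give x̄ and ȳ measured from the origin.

x̄ = 32.32 in, ȳ = 85.00 in

web: A = 18 × 170 = 3060.00, centroid at (9.00, 85.00).
bottom flange: A = 100 × 10 = 1000.00, centroid at (68.00, 5.00).
top flange: A = 100 × 10 = 1000.00, centroid at (68.00, 165.00).
ΣA = 5060.00 in²
ΣAx̄ = (3060.00)(9.00) + (1000.00)(68.00) + (1000.00)(68.00) = 163540.00 in³
ΣAȳ = (3060.00)(85.00) + (1000.00)(5.00) + (1000.00)(165.00) = 430100.00 in³
x̄ = 163540.00 / 5060.00 = 32.32 in
ȳ = 430100.00 / 5060.00 = 85.00 in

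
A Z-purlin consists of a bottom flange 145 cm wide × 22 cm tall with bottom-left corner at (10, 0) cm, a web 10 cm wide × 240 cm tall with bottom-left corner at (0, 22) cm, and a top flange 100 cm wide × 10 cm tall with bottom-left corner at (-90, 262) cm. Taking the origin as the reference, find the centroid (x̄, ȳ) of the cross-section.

bottom flange: A = 145 × 22 = 3190.00, centroid at (82.50, 11.00).
web: A = 10 × 240 = 2400.00, centroid at (5.00, 142.00).
top flange: A = 100 × 10 = 1000.00, centroid at (-40.00, 267.00).
ΣA = 6590.00 cm²
ΣAx̄ = (3190.00)(82.50) + (2400.00)(5.00) + (1000.00)(-40.00) = 235175.00 cm³
ΣAȳ = (3190.00)(11.00) + (2400.00)(142.00) + (1000.00)(267.00) = 642890.00 cm³
x̄ = 235175.00 / 6590.00 = 35.69 cm
ȳ = 642890.00 / 6590.00 = 97.56 cm

x̄ = 35.69 cm, ȳ = 97.56 cm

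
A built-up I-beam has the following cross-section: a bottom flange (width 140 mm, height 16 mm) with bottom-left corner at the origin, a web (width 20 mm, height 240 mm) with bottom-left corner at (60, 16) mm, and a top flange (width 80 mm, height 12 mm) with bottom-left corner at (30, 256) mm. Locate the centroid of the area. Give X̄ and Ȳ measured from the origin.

bottom flange: A = 140 × 16 = 2240.00, centroid at (70.00, 8.00).
web: A = 20 × 240 = 4800.00, centroid at (70.00, 136.00).
top flange: A = 80 × 12 = 960.00, centroid at (70.00, 262.00).
ΣA = 8000.00 mm², ΣAX̄ = 560000.00 mm³, ΣAȲ = 922240.00 mm³.
X̄ = 560000.00/8000.00 = 70.00 mm; Ȳ = 922240.00/8000.00 = 115.28 mm.

X̄ = 70.00 mm, Ȳ = 115.28 mm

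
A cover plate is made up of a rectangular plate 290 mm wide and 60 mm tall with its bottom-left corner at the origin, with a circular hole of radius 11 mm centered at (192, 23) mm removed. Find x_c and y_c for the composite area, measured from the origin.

x_c = 143.95 mm, y_c = 30.16 mm

Part | A | x̄ᵢ | ȳᵢ | A·x̄ᵢ | A·ȳᵢ
plate | 17400.00 | 145.00 | 30.00 | 2523000.00 | 522000.00
hole | -380.13 | 192.00 | 23.00 | -72985.48 | -8743.05
Σ | 17019.87 |  |  | 2450014.52 | 513256.95
x_c = 2450014.52 / 17019.87 = 143.95 mm
y_c = 513256.95 / 17019.87 = 30.16 mm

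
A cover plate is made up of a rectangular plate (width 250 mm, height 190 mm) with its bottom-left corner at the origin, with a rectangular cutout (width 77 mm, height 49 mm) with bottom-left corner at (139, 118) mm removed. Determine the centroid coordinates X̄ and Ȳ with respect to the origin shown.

Part | A | x̄ᵢ | ȳᵢ | A·x̄ᵢ | A·ȳᵢ
plate | 47500.00 | 125.00 | 95.00 | 5937500.00 | 4512500.00
hole | -3773.00 | 177.50 | 142.50 | -669707.50 | -537652.50
Σ | 43727.00 |  |  | 5267792.50 | 3974847.50
X̄ = 5267792.50 / 43727.00 = 120.47 mm
Ȳ = 3974847.50 / 43727.00 = 90.90 mm

X̄ = 120.47 mm, Ȳ = 90.90 mm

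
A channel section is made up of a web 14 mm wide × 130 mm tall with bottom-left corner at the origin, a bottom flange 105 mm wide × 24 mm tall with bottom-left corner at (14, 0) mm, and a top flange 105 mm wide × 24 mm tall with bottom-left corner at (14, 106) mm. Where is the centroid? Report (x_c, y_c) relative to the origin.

x_c = 50.71 mm, y_c = 65.00 mm

Part | A | x̄ᵢ | ȳᵢ | A·x̄ᵢ | A·ȳᵢ
web | 1820.00 | 7.00 | 65.00 | 12740.00 | 118300.00
bottom flange | 2520.00 | 66.50 | 12.00 | 167580.00 | 30240.00
top flange | 2520.00 | 66.50 | 118.00 | 167580.00 | 297360.00
Σ | 6860.00 |  |  | 347900.00 | 445900.00
x_c = 347900.00 / 6860.00 = 50.71 mm
y_c = 445900.00 / 6860.00 = 65.00 mm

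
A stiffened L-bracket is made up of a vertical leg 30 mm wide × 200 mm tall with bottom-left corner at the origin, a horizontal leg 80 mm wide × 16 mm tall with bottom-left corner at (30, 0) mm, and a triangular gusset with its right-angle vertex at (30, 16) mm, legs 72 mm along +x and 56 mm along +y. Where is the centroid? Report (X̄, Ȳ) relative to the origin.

Part | A | x̄ᵢ | ȳᵢ | A·x̄ᵢ | A·ȳᵢ
vertical leg | 6000.00 | 15.00 | 100.00 | 90000.00 | 600000.00
horizontal leg | 1280.00 | 70.00 | 8.00 | 89600.00 | 10240.00
gusset | 2016.00 | 54.00 | 34.67 | 108864.00 | 69888.00
Σ | 9296.00 |  |  | 288464.00 | 680128.00
X̄ = 288464.00 / 9296.00 = 31.03 mm
Ȳ = 680128.00 / 9296.00 = 73.16 mm

X̄ = 31.03 mm, Ȳ = 73.16 mm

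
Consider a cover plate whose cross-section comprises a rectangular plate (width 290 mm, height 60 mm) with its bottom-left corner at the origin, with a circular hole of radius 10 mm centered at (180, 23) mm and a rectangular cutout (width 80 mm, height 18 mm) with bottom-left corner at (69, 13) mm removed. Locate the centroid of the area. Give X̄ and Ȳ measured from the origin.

plate: A = 290 × 60 = 17400.00, centroid at (145.00, 30.00).
hole 1: A = −π·10² = -314.16, centroid at (180.00, 23.00).
hole 2: A = −(80 × 18) = -1440.00, centroid at (109.00, 22.00).
ΣA = 15645.84 mm²
ΣAX̄ = (17400.00)(145.00) + (-314.16)(180.00) + (-1440.00)(109.00) = 2309491.33 mm³
ΣAȲ = (17400.00)(30.00) + (-314.16)(23.00) + (-1440.00)(22.00) = 483094.34 mm³
X̄ = 2309491.33 / 15645.84 = 147.61 mm
Ȳ = 483094.34 / 15645.84 = 30.88 mm

X̄ = 147.61 mm, Ȳ = 30.88 mm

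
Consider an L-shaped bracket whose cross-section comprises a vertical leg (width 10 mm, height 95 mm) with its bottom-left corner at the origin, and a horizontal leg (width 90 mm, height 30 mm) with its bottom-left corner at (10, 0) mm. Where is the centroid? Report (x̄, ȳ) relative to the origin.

x̄ = 41.99 mm, ȳ = 23.46 mm

vertical leg: A = 10 × 95 = 950.00, centroid at (5.00, 47.50).
horizontal leg: A = 90 × 30 = 2700.00, centroid at (55.00, 15.00).
ΣA = 3650.00 mm²
ΣAx̄ = (950.00)(5.00) + (2700.00)(55.00) = 153250.00 mm³
ΣAȳ = (950.00)(47.50) + (2700.00)(15.00) = 85625.00 mm³
x̄ = 153250.00 / 3650.00 = 41.99 mm
ȳ = 85625.00 / 3650.00 = 23.46 mm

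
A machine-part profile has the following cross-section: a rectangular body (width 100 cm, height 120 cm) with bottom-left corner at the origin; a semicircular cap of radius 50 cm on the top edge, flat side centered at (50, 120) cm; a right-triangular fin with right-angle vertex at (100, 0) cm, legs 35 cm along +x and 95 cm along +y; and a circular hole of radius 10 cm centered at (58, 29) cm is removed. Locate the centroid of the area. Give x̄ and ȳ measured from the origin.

Part | A | x̄ᵢ | ȳᵢ | A·x̄ᵢ | A·ȳᵢ
rectangular body | 12000.00 | 50.00 | 60.00 | 600000.00 | 720000.00
semicircular top | 3926.99 | 50.00 | 141.22 | 196349.54 | 554572.23
triangular fin | 1662.50 | 111.67 | 31.67 | 185645.83 | 52645.83
hole | -314.16 | 58.00 | 29.00 | -18221.24 | -9110.62
Σ | 17275.33 |  |  | 963774.14 | 1318107.45
x̄ = 963774.14 / 17275.33 = 55.79 cm
ȳ = 1318107.45 / 17275.33 = 76.30 cm

x̄ = 55.79 cm, ȳ = 76.30 cm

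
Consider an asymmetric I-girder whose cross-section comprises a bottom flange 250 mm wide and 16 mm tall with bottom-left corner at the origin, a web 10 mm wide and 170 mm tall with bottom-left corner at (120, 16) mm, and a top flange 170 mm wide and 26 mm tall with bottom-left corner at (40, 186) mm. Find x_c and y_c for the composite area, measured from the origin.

x_c = 125.00 mm, y_c = 107.04 mm

Part | A | x̄ᵢ | ȳᵢ | A·x̄ᵢ | A·ȳᵢ
bottom flange | 4000.00 | 125.00 | 8.00 | 500000.00 | 32000.00
web | 1700.00 | 125.00 | 101.00 | 212500.00 | 171700.00
top flange | 4420.00 | 125.00 | 199.00 | 552500.00 | 879580.00
Σ | 10120.00 |  |  | 1265000.00 | 1083280.00
x_c = 1265000.00 / 10120.00 = 125.00 mm
y_c = 1083280.00 / 10120.00 = 107.04 mm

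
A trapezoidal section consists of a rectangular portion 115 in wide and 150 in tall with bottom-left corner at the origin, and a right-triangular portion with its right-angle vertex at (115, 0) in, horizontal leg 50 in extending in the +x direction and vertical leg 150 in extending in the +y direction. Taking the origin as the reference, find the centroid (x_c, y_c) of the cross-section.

x_c = 70.74 in, y_c = 70.54 in

rectangular portion: A = 115 × 150 = 17250.00, centroid at (57.50, 75.00).
triangular portion: A = ½·50·150 = 3750.00, centroid at (131.67, 50.00).
ΣA = 21000.00 in², ΣAx_c = 1485625.00 in³, ΣAy_c = 1481250.00 in³.
x_c = 1485625.00/21000.00 = 70.74 in; y_c = 1481250.00/21000.00 = 70.54 in.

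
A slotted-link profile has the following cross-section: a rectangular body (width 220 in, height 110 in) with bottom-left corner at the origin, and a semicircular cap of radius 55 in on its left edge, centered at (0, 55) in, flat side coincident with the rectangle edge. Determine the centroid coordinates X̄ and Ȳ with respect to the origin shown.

rectangular body: A = 220 × 110 = 24200.00, centroid at (110.00, 55.00).
semicircular end: A = ½π·55² = 4751.66, centroid at (-23.34, 55.00).
ΣA = 28951.66 in²
ΣAX̄ = (24200.00)(110.00) + (4751.66)(-23.34) = 2551083.33 in³
ΣAȲ = (24200.00)(55.00) + (4751.66)(55.00) = 1592341.24 in³
X̄ = 2551083.33 / 28951.66 = 88.12 in
Ȳ = 1592341.24 / 28951.66 = 55.00 in

X̄ = 88.12 in, Ȳ = 55.00 in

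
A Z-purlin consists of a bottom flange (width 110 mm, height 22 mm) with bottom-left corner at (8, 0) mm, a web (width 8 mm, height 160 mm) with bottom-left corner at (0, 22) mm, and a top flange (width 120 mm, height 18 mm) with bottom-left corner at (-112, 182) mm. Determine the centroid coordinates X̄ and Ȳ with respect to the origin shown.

bottom flange: A = 110 × 22 = 2420.00, centroid at (63.00, 11.00).
web: A = 8 × 160 = 1280.00, centroid at (4.00, 102.00).
top flange: A = 120 × 18 = 2160.00, centroid at (-52.00, 191.00).
ΣA = 5860.00 mm²
ΣAX̄ = (2420.00)(63.00) + (1280.00)(4.00) + (2160.00)(-52.00) = 45260.00 mm³
ΣAȲ = (2420.00)(11.00) + (1280.00)(102.00) + (2160.00)(191.00) = 569740.00 mm³
X̄ = 45260.00 / 5860.00 = 7.72 mm
Ȳ = 569740.00 / 5860.00 = 97.23 mm

X̄ = 7.72 mm, Ȳ = 97.23 mm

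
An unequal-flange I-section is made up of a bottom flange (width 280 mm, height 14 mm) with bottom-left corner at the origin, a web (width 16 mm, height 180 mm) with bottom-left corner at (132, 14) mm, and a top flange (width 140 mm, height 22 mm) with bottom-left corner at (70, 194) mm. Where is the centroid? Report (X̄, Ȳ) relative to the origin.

X̄ = 140.00 mm, Ȳ = 97.00 mm

Part | A | x̄ᵢ | ȳᵢ | A·x̄ᵢ | A·ȳᵢ
bottom flange | 3920.00 | 140.00 | 7.00 | 548800.00 | 27440.00
web | 2880.00 | 140.00 | 104.00 | 403200.00 | 299520.00
top flange | 3080.00 | 140.00 | 205.00 | 431200.00 | 631400.00
Σ | 9880.00 |  |  | 1383200.00 | 958360.00
X̄ = 1383200.00 / 9880.00 = 140.00 mm
Ȳ = 958360.00 / 9880.00 = 97.00 mm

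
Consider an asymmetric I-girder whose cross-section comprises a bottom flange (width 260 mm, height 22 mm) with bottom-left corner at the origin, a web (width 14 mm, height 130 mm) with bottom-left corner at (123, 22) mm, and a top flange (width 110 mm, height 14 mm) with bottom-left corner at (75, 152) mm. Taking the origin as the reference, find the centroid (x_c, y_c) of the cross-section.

x_c = 130.00 mm, y_c = 51.33 mm

Part | A | x̄ᵢ | ȳᵢ | A·x̄ᵢ | A·ȳᵢ
bottom flange | 5720.00 | 130.00 | 11.00 | 743600.00 | 62920.00
web | 1820.00 | 130.00 | 87.00 | 236600.00 | 158340.00
top flange | 1540.00 | 130.00 | 159.00 | 200200.00 | 244860.00
Σ | 9080.00 |  |  | 1180400.00 | 466120.00
x_c = 1180400.00 / 9080.00 = 130.00 mm
y_c = 466120.00 / 9080.00 = 51.33 mm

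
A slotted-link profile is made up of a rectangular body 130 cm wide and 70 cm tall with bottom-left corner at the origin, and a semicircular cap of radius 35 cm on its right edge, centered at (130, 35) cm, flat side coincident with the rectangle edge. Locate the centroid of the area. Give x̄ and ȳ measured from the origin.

rectangular body: A = 130 × 70 = 9100.00, centroid at (65.00, 35.00).
semicircular end: A = ½π·35² = 1924.23, centroid at (144.85, 35.00).
ΣA = 11024.23 cm²
ΣAx̄ = (9100.00)(65.00) + (1924.23)(144.85) = 870232.65 cm³
ΣAȳ = (9100.00)(35.00) + (1924.23)(35.00) = 385847.89 cm³
x̄ = 870232.65 / 11024.23 = 78.94 cm
ȳ = 385847.89 / 11024.23 = 35.00 cm

x̄ = 78.94 cm, ȳ = 35.00 cm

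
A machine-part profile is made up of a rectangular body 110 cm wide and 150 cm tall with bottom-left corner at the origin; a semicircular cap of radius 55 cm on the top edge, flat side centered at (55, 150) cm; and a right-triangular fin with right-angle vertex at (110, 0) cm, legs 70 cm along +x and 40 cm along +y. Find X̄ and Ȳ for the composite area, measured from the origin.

X̄ = 59.84 cm, Ȳ = 91.82 cm

rectangular body: A = 110 × 150 = 16500.00, centroid at (55.00, 75.00).
semicircular top: A = ½π·55² = 4751.66, centroid at (55.00, 173.34).
triangular fin: A = ½·70·40 = 1400.00, centroid at (133.33, 13.33).
ΣA = 22651.66 cm²
ΣAX̄ = (16500.00)(55.00) + (4751.66)(55.00) + (1400.00)(133.33) = 1355507.91 cm³
ΣAȲ = (16500.00)(75.00) + (4751.66)(173.34) + (1400.00)(13.33) = 2079832.17 cm³
X̄ = 1355507.91 / 22651.66 = 59.84 cm
Ȳ = 2079832.17 / 22651.66 = 91.82 cm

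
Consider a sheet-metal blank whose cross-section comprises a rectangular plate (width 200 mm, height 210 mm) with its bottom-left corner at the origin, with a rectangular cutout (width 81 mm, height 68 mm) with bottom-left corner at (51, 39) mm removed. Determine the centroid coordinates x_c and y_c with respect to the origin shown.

x_c = 101.28 mm, y_c = 109.83 mm

Part | A | x̄ᵢ | ȳᵢ | A·x̄ᵢ | A·ȳᵢ
plate | 42000.00 | 100.00 | 105.00 | 4200000.00 | 4410000.00
hole | -5508.00 | 91.50 | 73.00 | -503982.00 | -402084.00
Σ | 36492.00 |  |  | 3696018.00 | 4007916.00
x_c = 3696018.00 / 36492.00 = 101.28 mm
y_c = 4007916.00 / 36492.00 = 109.83 mm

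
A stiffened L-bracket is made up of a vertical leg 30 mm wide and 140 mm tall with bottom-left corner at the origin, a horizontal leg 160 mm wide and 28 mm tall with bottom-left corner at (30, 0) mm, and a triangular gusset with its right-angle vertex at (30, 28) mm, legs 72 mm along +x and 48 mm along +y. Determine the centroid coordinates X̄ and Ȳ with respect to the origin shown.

X̄ = 62.37 mm, Ȳ = 41.58 mm

vertical leg: A = 30 × 140 = 4200.00, centroid at (15.00, 70.00).
horizontal leg: A = 160 × 28 = 4480.00, centroid at (110.00, 14.00).
gusset: A = ½·72·48 = 1728.00, centroid at (54.00, 44.00).
ΣA = 10408.00 mm², ΣAX̄ = 649112.00 mm³, ΣAȲ = 432752.00 mm³.
X̄ = 649112.00/10408.00 = 62.37 mm; Ȳ = 432752.00/10408.00 = 41.58 mm.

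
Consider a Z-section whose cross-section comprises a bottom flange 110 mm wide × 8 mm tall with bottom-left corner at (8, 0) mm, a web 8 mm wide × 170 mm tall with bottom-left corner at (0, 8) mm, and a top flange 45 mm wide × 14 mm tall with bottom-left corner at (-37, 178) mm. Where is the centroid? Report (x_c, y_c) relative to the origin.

Part | A | x̄ᵢ | ȳᵢ | A·x̄ᵢ | A·ȳᵢ
bottom flange | 880.00 | 63.00 | 4.00 | 55440.00 | 3520.00
web | 1360.00 | 4.00 | 93.00 | 5440.00 | 126480.00
top flange | 630.00 | -14.50 | 185.00 | -9135.00 | 116550.00
Σ | 2870.00 |  |  | 51745.00 | 246550.00
x_c = 51745.00 / 2870.00 = 18.03 mm
y_c = 246550.00 / 2870.00 = 85.91 mm

x_c = 18.03 mm, y_c = 85.91 mm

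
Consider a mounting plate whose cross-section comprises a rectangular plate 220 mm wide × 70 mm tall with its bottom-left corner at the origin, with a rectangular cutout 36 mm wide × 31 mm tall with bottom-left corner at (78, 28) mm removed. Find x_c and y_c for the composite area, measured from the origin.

plate: A = 220 × 70 = 15400.00, centroid at (110.00, 35.00).
hole: A = −(36 × 31) = -1116.00, centroid at (96.00, 43.50).
ΣA = 14284.00 mm², ΣAx_c = 1586864.00 mm³, ΣAy_c = 490454.00 mm³.
x_c = 1586864.00/14284.00 = 111.09 mm; y_c = 490454.00/14284.00 = 34.34 mm.

x_c = 111.09 mm, y_c = 34.34 mm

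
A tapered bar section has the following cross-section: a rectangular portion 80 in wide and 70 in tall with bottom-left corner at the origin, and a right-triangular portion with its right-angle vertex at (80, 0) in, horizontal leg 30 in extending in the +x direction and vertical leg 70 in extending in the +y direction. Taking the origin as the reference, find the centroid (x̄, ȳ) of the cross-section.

rectangular portion: A = 80 × 70 = 5600.00, centroid at (40.00, 35.00).
triangular portion: A = ½·30·70 = 1050.00, centroid at (90.00, 23.33).
ΣA = 6650.00 in²
ΣAx̄ = (5600.00)(40.00) + (1050.00)(90.00) = 318500.00 in³
ΣAȳ = (5600.00)(35.00) + (1050.00)(23.33) = 220500.00 in³
x̄ = 318500.00 / 6650.00 = 47.89 in
ȳ = 220500.00 / 6650.00 = 33.16 in

x̄ = 47.89 in, ȳ = 33.16 in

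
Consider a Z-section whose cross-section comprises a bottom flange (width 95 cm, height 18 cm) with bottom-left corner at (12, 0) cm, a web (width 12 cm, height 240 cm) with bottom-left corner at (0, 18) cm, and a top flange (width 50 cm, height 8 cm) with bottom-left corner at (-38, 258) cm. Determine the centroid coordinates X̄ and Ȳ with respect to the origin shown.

bottom flange: A = 95 × 18 = 1710.00, centroid at (59.50, 9.00).
web: A = 12 × 240 = 2880.00, centroid at (6.00, 138.00).
top flange: A = 50 × 8 = 400.00, centroid at (-13.00, 262.00).
ΣA = 4990.00 cm², ΣAX̄ = 113825.00 cm³, ΣAȲ = 517630.00 cm³.
X̄ = 113825.00/4990.00 = 22.81 cm; Ȳ = 517630.00/4990.00 = 103.73 cm.

X̄ = 22.81 cm, Ȳ = 103.73 cm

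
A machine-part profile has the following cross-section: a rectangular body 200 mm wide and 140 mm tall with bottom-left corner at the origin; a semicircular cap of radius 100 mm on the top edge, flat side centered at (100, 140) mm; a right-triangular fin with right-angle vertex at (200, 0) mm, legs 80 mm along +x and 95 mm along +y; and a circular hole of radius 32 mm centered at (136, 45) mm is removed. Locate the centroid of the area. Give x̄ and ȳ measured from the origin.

Part | A | x̄ᵢ | ȳᵢ | A·x̄ᵢ | A·ȳᵢ
rectangular body | 28000.00 | 100.00 | 70.00 | 2800000.00 | 1960000.00
semicircular top | 15707.96 | 100.00 | 182.44 | 1570796.33 | 2865781.52
triangular fin | 3800.00 | 226.67 | 31.67 | 861333.33 | 120333.33
hole | -3216.99 | 136.00 | 45.00 | -437510.76 | -144764.59
Σ | 44290.97 |  |  | 4794618.90 | 4801350.27
x̄ = 4794618.90 / 44290.97 = 108.25 mm
ȳ = 4801350.27 / 44290.97 = 108.40 mm

x̄ = 108.25 mm, ȳ = 108.40 mm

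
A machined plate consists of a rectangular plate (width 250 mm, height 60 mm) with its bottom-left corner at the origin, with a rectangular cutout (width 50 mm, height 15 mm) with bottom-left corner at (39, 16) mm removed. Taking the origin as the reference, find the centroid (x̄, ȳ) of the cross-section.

plate: A = 250 × 60 = 15000.00, centroid at (125.00, 30.00).
hole: A = −(50 × 15) = -750.00, centroid at (64.00, 23.50).
ΣA = 14250.00 mm²
ΣAx̄ = (15000.00)(125.00) + (-750.00)(64.00) = 1827000.00 mm³
ΣAȳ = (15000.00)(30.00) + (-750.00)(23.50) = 432375.00 mm³
x̄ = 1827000.00 / 14250.00 = 128.21 mm
ȳ = 432375.00 / 14250.00 = 30.34 mm

x̄ = 128.21 mm, ȳ = 30.34 mm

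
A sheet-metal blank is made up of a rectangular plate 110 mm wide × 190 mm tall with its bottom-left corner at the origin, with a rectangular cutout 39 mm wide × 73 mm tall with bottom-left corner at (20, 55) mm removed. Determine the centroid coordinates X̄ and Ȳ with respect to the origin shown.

X̄ = 57.44 mm, Ȳ = 95.55 mm

plate: A = 110 × 190 = 20900.00, centroid at (55.00, 95.00).
hole: A = −(39 × 73) = -2847.00, centroid at (39.50, 91.50).
ΣA = 18053.00 mm²
ΣAX̄ = (20900.00)(55.00) + (-2847.00)(39.50) = 1037043.50 mm³
ΣAȲ = (20900.00)(95.00) + (-2847.00)(91.50) = 1724999.50 mm³
X̄ = 1037043.50 / 18053.00 = 57.44 mm
Ȳ = 1724999.50 / 18053.00 = 95.55 mm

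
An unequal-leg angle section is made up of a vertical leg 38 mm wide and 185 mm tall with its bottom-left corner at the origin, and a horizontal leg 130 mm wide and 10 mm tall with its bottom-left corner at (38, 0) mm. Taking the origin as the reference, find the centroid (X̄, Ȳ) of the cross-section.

X̄ = 32.11 mm, Ȳ = 78.84 mm

vertical leg: A = 38 × 185 = 7030.00, centroid at (19.00, 92.50).
horizontal leg: A = 130 × 10 = 1300.00, centroid at (103.00, 5.00).
ΣA = 8330.00 mm²
ΣAX̄ = (7030.00)(19.00) + (1300.00)(103.00) = 267470.00 mm³
ΣAȲ = (7030.00)(92.50) + (1300.00)(5.00) = 656775.00 mm³
X̄ = 267470.00 / 8330.00 = 32.11 mm
Ȳ = 656775.00 / 8330.00 = 78.84 mm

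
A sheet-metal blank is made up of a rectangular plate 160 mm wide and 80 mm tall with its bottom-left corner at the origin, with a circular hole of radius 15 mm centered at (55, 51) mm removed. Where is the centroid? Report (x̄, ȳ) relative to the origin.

x̄ = 81.46 mm, ȳ = 39.36 mm

plate: A = 160 × 80 = 12800.00, centroid at (80.00, 40.00).
hole: A = −π·15² = -706.86, centroid at (55.00, 51.00).
ΣA = 12093.14 mm², ΣAx̄ = 985122.79 mm³, ΣAȳ = 475950.22 mm³.
x̄ = 985122.79/12093.14 = 81.46 mm; ȳ = 475950.22/12093.14 = 39.36 mm.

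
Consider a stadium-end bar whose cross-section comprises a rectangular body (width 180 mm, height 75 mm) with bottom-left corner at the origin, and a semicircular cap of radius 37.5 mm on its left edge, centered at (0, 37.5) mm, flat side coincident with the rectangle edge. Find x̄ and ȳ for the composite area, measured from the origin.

x̄ = 75.11 mm, ȳ = 37.50 mm

Part | A | x̄ᵢ | ȳᵢ | A·x̄ᵢ | A·ȳᵢ
rectangular body | 13500.00 | 90.00 | 37.50 | 1215000.00 | 506250.00
semicircular end | 2208.93 | -15.92 | 37.50 | -35156.25 | 82834.96
Σ | 15708.93 |  |  | 1179843.75 | 589084.96
x̄ = 1179843.75 / 15708.93 = 75.11 mm
ȳ = 589084.96 / 15708.93 = 37.50 mm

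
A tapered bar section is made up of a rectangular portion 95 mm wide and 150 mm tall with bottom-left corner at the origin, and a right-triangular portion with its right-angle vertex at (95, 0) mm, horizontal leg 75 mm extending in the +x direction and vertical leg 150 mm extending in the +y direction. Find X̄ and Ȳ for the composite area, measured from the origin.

X̄ = 68.02 mm, Ȳ = 67.92 mm

rectangular portion: A = 95 × 150 = 14250.00, centroid at (47.50, 75.00).
triangular portion: A = ½·75·150 = 5625.00, centroid at (120.00, 50.00).
ΣA = 19875.00 mm²
ΣAX̄ = (14250.00)(47.50) + (5625.00)(120.00) = 1351875.00 mm³
ΣAȲ = (14250.00)(75.00) + (5625.00)(50.00) = 1350000.00 mm³
X̄ = 1351875.00 / 19875.00 = 68.02 mm
Ȳ = 1350000.00 / 19875.00 = 67.92 mm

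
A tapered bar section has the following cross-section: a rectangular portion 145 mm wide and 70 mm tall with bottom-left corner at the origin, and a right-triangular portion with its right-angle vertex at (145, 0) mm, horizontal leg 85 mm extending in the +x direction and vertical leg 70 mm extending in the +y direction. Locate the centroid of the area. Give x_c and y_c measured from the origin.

x_c = 95.36 mm, y_c = 32.36 mm

rectangular portion: A = 145 × 70 = 10150.00, centroid at (72.50, 35.00).
triangular portion: A = ½·85·70 = 2975.00, centroid at (173.33, 23.33).
ΣA = 13125.00 mm², ΣAx_c = 1251541.67 mm³, ΣAy_c = 424666.67 mm³.
x_c = 1251541.67/13125.00 = 95.36 mm; y_c = 424666.67/13125.00 = 32.36 mm.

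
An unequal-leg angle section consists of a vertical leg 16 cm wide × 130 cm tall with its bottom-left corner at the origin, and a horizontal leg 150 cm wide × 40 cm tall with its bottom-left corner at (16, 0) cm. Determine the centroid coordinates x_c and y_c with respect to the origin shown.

vertical leg: A = 16 × 130 = 2080.00, centroid at (8.00, 65.00).
horizontal leg: A = 150 × 40 = 6000.00, centroid at (91.00, 20.00).
ΣA = 8080.00 cm²
ΣAx_c = (2080.00)(8.00) + (6000.00)(91.00) = 562640.00 cm³
ΣAy_c = (2080.00)(65.00) + (6000.00)(20.00) = 255200.00 cm³
x_c = 562640.00 / 8080.00 = 69.63 cm
y_c = 255200.00 / 8080.00 = 31.58 cm

x_c = 69.63 cm, y_c = 31.58 cm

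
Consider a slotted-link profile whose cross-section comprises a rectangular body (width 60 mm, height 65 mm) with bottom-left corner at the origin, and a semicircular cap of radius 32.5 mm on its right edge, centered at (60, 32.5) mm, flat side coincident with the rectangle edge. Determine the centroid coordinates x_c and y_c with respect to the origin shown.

rectangular body: A = 60 × 65 = 3900.00, centroid at (30.00, 32.50).
semicircular end: A = ½π·32.5² = 1659.15, centroid at (73.79, 32.50).
ΣA = 5559.15 mm², ΣAx_c = 239434.63 mm³, ΣAy_c = 180672.49 mm³.
x_c = 239434.63/5559.15 = 43.07 mm; y_c = 180672.49/5559.15 = 32.50 mm.

x_c = 43.07 mm, y_c = 32.50 mm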